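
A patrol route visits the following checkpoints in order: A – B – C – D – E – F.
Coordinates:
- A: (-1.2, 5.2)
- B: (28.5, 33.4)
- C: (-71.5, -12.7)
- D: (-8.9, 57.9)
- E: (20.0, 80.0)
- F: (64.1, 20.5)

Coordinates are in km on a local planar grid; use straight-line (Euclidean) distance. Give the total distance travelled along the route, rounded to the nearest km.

Leg distances:
A→B: 41.0 km  (cumulative 41.0 km)
B→C: 110.1 km  (cumulative 151.1 km)
C→D: 94.4 km  (cumulative 245.4 km)
D→E: 36.4 km  (cumulative 281.8 km)
E→F: 74.1 km  (cumulative 355.9 km)
Total route length ≈ 356 km.

356 km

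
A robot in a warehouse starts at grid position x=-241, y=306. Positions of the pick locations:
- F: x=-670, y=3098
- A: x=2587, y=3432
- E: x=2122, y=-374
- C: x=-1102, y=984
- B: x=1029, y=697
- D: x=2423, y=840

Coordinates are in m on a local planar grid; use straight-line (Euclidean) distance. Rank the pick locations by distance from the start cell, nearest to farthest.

Distance from the start cell at x=-241, y=306 to each:
C x=-1102, y=984: 1095.9 m
B x=1029, y=697: 1328.8 m
E x=2122, y=-374: 2458.9 m
D x=2423, y=840: 2717.0 m
F x=-670, y=3098: 2824.8 m
A x=2587, y=3432: 4215.4 m

C, B, E, D, F, A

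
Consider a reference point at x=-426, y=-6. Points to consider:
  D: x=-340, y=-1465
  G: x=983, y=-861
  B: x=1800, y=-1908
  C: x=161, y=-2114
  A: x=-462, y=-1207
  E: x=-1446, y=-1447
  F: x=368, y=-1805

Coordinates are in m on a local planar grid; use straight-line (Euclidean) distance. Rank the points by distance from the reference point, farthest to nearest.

Distances from the reference point:
B x=1800, y=-1908: 2927.9 m
C x=161, y=-2114: 2188.2 m
F x=368, y=-1805: 1966.4 m
E x=-1446, y=-1447: 1765.5 m
G x=983, y=-861: 1648.1 m
D x=-340, y=-1465: 1461.5 m
A x=-462, y=-1207: 1201.5 m

B, C, F, E, G, D, A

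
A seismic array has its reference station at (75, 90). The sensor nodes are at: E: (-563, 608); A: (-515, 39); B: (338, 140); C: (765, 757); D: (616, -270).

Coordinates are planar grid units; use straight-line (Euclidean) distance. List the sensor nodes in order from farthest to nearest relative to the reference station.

C, E, D, A, B

Computing each straight-line distance from (75, 90):
C (765, 757): 959.7
E (-563, 608): 821.8
D (616, -270): 649.8
A (-515, 39): 592.2
B (338, 140): 267.7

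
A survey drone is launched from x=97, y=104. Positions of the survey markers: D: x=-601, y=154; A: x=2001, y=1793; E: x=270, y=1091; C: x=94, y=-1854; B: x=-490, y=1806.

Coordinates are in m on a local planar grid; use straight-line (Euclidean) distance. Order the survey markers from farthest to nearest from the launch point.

Computing each straight-line distance from x=97, y=104:
A x=2001, y=1793: 2545.2 m
C x=94, y=-1854: 1958.0 m
B x=-490, y=1806: 1800.4 m
E x=270, y=1091: 1002.0 m
D x=-601, y=154: 699.8 m

A, C, B, E, D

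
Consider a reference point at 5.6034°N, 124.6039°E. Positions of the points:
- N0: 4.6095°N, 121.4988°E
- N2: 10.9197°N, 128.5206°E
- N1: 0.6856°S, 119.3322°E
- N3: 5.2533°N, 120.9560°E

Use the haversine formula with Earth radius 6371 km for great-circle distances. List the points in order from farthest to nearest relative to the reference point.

N1, N2, N3, N0

Distance from the reference point at 5.6034°N, 124.6039°E to each:
N1 0.6856°S, 119.3322°E: 912.0 km
N2 10.9197°N, 128.5206°E: 731.5 km
N3 5.2533°N, 120.9560°E: 405.7 km
N0 4.6095°N, 121.4988°E: 361.2 km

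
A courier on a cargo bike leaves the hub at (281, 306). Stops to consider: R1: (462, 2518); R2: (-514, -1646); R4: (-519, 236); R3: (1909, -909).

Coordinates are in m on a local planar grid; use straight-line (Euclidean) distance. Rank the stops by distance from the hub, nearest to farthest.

Distance from the hub at (281, 306) to each:
R4 (-519, 236): 803.1 m
R3 (1909, -909): 2031.4 m
R2 (-514, -1646): 2107.7 m
R1 (462, 2518): 2219.4 m

R4, R3, R2, R1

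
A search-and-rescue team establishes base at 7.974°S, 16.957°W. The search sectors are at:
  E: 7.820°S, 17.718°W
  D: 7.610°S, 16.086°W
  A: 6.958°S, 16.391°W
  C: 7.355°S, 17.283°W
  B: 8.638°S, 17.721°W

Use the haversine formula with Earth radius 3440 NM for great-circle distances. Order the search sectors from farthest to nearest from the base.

A, B, D, E, C

Distance from the base at 7.974°S, 16.957°W to each:
A 6.958°S, 16.391°W: 69.7 NM
B 8.638°S, 17.721°W: 60.4 NM
D 7.610°S, 16.086°W: 56.2 NM
E 7.820°S, 17.718°W: 46.2 NM
C 7.355°S, 17.283°W: 41.9 NM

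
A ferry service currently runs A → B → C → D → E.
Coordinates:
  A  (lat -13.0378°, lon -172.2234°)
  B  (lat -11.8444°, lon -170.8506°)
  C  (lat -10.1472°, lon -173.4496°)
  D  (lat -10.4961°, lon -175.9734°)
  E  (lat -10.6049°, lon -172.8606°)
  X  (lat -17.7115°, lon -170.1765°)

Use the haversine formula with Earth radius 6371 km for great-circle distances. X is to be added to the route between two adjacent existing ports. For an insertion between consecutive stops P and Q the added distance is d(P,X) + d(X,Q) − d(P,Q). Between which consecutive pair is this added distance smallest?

Added distance for inserting X between each consecutive pair:
A–B: 1020.9 km
B–C: 1227.8 km
C–D: 1650.2 km
D–E: 1517.8 km
Smallest added distance is 1020.9 km, inserting between A and B.

between A and B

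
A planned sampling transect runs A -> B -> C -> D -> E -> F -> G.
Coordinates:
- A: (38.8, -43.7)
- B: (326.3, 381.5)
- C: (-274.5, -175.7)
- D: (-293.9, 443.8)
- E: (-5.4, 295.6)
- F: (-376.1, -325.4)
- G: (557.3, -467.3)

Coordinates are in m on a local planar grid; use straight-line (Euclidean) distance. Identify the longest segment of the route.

Leg distances:
A→B: 513.3 m
B→C: 819.4 m
C→D: 619.8 m
D→E: 324.3 m
E→F: 723.2 m
F→G: 944.1 m
The longest leg is F–G at 944.1 m.

F–G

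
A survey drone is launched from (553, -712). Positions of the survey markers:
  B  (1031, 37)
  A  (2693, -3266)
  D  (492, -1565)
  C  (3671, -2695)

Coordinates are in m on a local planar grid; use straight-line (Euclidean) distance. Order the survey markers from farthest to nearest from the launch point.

C, A, B, D

Computing each straight-line distance from (553, -712):
C (3671, -2695): 3695.2 m
A (2693, -3266): 3332.0 m
B (1031, 37): 888.5 m
D (492, -1565): 855.2 m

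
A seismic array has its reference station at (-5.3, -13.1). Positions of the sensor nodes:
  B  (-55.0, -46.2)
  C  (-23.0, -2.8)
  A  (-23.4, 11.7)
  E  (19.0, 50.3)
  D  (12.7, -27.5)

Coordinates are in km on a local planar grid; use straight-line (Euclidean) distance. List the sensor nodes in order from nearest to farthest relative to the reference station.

Computing each straight-line distance from (-5.3, -13.1):
C (-23.0, -2.8): 20.5 km
D (12.7, -27.5): 23.1 km
A (-23.4, 11.7): 30.7 km
B (-55.0, -46.2): 59.7 km
E (19.0, 50.3): 67.9 km

C, D, A, B, E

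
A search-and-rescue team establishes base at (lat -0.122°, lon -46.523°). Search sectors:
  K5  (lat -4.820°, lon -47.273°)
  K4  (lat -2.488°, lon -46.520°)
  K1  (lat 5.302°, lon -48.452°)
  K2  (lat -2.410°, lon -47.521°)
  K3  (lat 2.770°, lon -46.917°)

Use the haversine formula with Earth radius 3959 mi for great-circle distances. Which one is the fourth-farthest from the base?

K2

Distances from the base ((lat -0.122°, lon -46.523°)):
K1: 397.7 mi
K5: 328.7 mi
K3: 201.7 mi
K2: 172.5 mi
K4: 163.5 mi
The fourth-farthest is K2 at 172.5 mi.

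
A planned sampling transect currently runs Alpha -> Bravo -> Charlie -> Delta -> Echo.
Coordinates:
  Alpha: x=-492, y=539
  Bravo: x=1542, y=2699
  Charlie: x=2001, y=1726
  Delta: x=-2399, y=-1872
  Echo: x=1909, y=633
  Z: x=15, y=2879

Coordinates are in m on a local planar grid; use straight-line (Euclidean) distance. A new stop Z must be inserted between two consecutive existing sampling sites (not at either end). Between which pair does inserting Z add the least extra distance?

between Alpha and Bravo

Added distance for inserting Z between each consecutive pair:
Alpha–Bravo: 964.9 m
Bravo–Charlie: 2758.2 m
Charlie–Delta: 1941.7 m
Delta–Echo: 3283.7 m
Smallest added distance is 964.9 m, inserting between Alpha and Bravo.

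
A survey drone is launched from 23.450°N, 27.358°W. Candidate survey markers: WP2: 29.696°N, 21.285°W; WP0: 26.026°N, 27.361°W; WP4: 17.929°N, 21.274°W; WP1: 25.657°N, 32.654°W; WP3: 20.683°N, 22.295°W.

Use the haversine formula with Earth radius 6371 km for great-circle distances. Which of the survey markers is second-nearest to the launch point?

WP1

Distances from the launch point (23.450°N, 27.358°W):
WP0: 286.4 km
WP1: 589.1 km
WP3: 605.6 km
WP4: 881.4 km
WP2: 920.0 km
The second-nearest is WP1 at 589.1 km.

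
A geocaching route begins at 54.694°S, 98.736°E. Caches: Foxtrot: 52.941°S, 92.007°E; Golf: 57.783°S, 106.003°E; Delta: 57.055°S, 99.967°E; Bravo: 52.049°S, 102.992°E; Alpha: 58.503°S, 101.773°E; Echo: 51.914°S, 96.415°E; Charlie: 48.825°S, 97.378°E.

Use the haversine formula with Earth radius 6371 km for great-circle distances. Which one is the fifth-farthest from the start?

Distances from the start (54.694°S, 98.736°E):
Charlie: 659.2 km
Golf: 564.9 km
Foxtrot: 482.6 km
Alpha: 462.4 km
Bravo: 407.6 km
Echo: 345.4 km
Delta: 273.5 km
The fifth-farthest is Bravo at 407.6 km.

Bravo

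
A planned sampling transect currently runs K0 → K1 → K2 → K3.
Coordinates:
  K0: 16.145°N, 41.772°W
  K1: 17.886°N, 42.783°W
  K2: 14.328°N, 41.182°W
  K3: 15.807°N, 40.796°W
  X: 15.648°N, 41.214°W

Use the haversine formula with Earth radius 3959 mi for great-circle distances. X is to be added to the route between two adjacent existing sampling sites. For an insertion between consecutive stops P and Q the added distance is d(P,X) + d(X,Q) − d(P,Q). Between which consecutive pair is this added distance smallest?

between K1 and K2

Added distance for inserting X between each consecutive pair:
K0–K1: 99.2 mi
K1–K2: 9.6 mi
K2–K3: 15.7 mi
Smallest added distance is 9.6 mi, inserting between K1 and K2.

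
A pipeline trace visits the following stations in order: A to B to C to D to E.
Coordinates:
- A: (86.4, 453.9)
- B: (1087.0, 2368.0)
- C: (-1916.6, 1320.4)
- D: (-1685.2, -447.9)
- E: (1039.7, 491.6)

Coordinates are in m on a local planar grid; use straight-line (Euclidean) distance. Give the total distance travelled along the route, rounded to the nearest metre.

10007 m

Leg distances:
A→B: 2159.9 m  (cumulative 2159.9 m)
B→C: 3181.0 m  (cumulative 5340.9 m)
C→D: 1783.4 m  (cumulative 7124.3 m)
D→E: 2882.3 m  (cumulative 10006.6 m)
Total route length ≈ 10007 m.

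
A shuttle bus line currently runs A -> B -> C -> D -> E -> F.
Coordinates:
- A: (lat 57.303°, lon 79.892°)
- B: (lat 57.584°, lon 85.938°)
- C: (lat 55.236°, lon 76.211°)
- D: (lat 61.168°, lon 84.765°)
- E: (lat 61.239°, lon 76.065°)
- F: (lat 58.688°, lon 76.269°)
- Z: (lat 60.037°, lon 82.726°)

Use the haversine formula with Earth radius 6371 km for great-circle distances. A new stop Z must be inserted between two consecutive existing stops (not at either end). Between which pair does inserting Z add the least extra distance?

between C and D

Added distance for inserting Z between each consecutive pair:
A–B: 311.8 km
B–C: 336.5 km
C–D: 0.1 km
D–E: 89.0 km
E–F: 498.1 km
Smallest added distance is 0.1 km, inserting between C and D.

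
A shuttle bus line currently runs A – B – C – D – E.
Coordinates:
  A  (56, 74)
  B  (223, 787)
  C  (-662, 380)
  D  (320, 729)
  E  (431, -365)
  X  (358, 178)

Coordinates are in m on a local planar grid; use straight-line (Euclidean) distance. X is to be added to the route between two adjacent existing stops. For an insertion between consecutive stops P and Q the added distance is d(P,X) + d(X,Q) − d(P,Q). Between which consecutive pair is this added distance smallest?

Added distance for inserting X between each consecutive pair:
A–B: 210.9 m
B–C: 689.5 m
C–D: 549.9 m
D–E: 0.6 m
Smallest added distance is 0.6 m, inserting between D and E.

between D and E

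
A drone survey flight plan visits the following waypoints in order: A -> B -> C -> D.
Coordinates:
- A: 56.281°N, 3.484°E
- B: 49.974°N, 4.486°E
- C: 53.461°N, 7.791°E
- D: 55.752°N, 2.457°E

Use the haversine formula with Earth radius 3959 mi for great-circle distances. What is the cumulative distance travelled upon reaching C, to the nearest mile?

Leg distances:
A→B: 437.8 mi  (cumulative 437.8 mi)
B→C: 279.3 mi  (cumulative 717.1 mi)
Cumulative distance at C ≈ 717 mi.

717 mi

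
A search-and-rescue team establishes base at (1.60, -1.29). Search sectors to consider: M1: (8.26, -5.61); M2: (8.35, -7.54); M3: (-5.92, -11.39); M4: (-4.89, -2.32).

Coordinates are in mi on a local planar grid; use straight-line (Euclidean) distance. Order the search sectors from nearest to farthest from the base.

Distances from the base:
M4 (-4.89, -2.32): 6.6 mi
M1 (8.26, -5.61): 7.9 mi
M2 (8.35, -7.54): 9.2 mi
M3 (-5.92, -11.39): 12.6 mi

M4, M1, M2, M3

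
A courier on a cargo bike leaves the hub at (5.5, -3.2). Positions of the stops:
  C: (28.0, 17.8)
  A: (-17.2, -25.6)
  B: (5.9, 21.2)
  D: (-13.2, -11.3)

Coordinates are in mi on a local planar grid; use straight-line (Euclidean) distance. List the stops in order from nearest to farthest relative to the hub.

D, B, C, A

Distances from the hub:
D (-13.2, -11.3): 20.4 mi
B (5.9, 21.2): 24.4 mi
C (28.0, 17.8): 30.8 mi
A (-17.2, -25.6): 31.9 mi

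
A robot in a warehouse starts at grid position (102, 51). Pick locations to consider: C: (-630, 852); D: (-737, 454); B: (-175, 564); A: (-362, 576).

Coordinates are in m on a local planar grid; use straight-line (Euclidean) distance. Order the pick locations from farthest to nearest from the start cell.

C, D, A, B

Distances from the start cell:
C (-630, 852): 1085.1 m
D (-737, 454): 930.8 m
A (-362, 576): 700.7 m
B (-175, 564): 583.0 m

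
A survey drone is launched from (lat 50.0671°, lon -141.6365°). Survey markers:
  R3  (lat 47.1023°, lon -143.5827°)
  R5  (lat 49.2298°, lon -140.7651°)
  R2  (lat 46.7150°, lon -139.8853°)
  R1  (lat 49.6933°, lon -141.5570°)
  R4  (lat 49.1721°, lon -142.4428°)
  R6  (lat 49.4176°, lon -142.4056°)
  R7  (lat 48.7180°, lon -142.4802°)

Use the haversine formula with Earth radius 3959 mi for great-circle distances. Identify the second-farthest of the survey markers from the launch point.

R3

Distances from the launch point ((lat 50.0671°, lon -141.6365°)):
R2: 245.1 mi
R3: 223.3 mi
R7: 100.6 mi
R4: 71.6 mi
R5: 69.8 mi
R6: 56.5 mi
R1: 26.1 mi
The second-farthest is R3 at 223.3 mi.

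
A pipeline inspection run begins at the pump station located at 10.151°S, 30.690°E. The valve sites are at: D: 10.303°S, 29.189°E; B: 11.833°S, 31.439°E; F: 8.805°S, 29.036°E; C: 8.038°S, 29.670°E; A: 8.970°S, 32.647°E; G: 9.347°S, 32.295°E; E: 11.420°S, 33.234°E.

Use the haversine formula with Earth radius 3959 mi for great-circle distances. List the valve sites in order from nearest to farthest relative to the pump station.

D, G, B, F, A, C, E

Computing each great-circle distance from 10.151°S, 30.690°E:
D 10.303°S, 29.189°E: 102.6 mi
G 9.347°S, 32.295°E: 122.6 mi
B 11.833°S, 31.439°E: 126.8 mi
F 8.805°S, 29.036°E: 146.1 mi
A 8.970°S, 32.647°E: 156.3 mi
C 8.038°S, 29.670°E: 161.7 mi
E 11.420°S, 33.234°E: 193.7 mi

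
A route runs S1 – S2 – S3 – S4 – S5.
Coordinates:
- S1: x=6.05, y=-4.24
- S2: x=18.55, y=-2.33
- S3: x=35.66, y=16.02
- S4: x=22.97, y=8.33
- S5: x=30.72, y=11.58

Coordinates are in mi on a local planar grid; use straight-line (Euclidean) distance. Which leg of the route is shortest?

S4–S5

Leg distances:
S1→S2: 12.6 mi
S2→S3: 25.1 mi
S3→S4: 14.8 mi
S4→S5: 8.4 mi
The shortest leg is S4–S5 at 8.4 mi.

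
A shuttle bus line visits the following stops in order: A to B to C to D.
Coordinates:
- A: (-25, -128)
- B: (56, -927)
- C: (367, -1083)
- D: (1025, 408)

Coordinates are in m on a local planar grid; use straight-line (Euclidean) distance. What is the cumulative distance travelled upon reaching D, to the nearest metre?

2781 m

Leg distances:
A→B: 803.1 m  (cumulative 803.1 m)
B→C: 347.9 m  (cumulative 1151.0 m)
C→D: 1629.7 m  (cumulative 2780.8 m)
Cumulative distance at D ≈ 2781 m.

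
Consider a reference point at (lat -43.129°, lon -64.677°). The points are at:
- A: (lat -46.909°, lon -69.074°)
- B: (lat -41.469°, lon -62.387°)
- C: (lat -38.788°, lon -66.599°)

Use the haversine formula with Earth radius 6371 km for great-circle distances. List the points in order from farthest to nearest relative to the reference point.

A, C, B

Distances from the reference point:
A (lat -46.909°, lon -69.074°): 544.0 km
C (lat -38.788°, lon -66.599°): 508.9 km
B (lat -41.469°, lon -62.387°): 263.7 km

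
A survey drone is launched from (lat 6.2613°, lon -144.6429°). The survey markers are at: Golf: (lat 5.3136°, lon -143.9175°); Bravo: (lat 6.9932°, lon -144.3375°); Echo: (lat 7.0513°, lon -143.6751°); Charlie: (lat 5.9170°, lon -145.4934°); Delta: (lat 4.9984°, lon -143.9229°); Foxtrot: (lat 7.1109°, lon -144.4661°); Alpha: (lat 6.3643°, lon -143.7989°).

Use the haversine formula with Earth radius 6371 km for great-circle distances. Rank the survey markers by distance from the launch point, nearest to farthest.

Bravo, Alpha, Foxtrot, Charlie, Golf, Echo, Delta

Distance from the launch point at (lat 6.2613°, lon -144.6429°) to each:
Bravo (lat 6.9932°, lon -144.3375°): 88.1 km
Alpha (lat 6.3643°, lon -143.7989°): 94.0 km
Foxtrot (lat 7.1109°, lon -144.4661°): 96.5 km
Charlie (lat 5.9170°, lon -145.4934°): 101.5 km
Golf (lat 5.3136°, lon -143.9175°): 132.5 km
Echo (lat 7.0513°, lon -143.6751°): 138.4 km
Delta (lat 4.9984°, lon -143.9229°): 161.5 km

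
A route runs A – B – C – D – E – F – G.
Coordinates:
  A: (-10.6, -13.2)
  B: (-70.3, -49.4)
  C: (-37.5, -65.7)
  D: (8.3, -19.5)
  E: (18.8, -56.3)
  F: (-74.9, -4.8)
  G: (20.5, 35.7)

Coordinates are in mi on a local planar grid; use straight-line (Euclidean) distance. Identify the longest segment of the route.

E–F

Leg distances:
A→B: 69.8 mi
B→C: 36.6 mi
C→D: 65.1 mi
D→E: 38.3 mi
E→F: 106.9 mi
F→G: 103.6 mi
The longest leg is E–F at 106.9 mi.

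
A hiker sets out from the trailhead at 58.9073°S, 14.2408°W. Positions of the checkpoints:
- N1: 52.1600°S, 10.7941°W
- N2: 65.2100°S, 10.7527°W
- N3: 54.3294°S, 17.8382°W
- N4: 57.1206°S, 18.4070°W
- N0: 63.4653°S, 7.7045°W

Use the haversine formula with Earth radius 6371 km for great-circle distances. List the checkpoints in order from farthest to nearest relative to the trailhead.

N1, N2, N0, N3, N4

Distance from the trailhead at 58.9073°S, 14.2408°W to each:
N1 52.1600°S, 10.7941°W: 780.7 km
N2 65.2100°S, 10.7527°W: 723.7 km
N0 63.4653°S, 7.7045°W: 615.4 km
N3 54.3294°S, 17.8382°W: 554.4 km
N4 57.1206°S, 18.4070°W: 315.6 km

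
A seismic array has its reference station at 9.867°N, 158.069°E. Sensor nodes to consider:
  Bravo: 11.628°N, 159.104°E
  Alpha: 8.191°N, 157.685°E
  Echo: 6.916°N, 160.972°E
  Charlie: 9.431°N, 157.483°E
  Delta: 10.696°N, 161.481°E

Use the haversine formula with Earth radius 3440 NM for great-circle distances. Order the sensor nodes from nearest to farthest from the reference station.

Distances from the reference station:
Charlie 9.431°N, 157.483°E: 43.5 NM
Alpha 8.191°N, 157.685°E: 103.2 NM
Bravo 11.628°N, 159.104°E: 122.1 NM
Delta 10.696°N, 161.481°E: 207.6 NM
Echo 6.916°N, 160.972°E: 247.2 NM

Charlie, Alpha, Bravo, Delta, Echo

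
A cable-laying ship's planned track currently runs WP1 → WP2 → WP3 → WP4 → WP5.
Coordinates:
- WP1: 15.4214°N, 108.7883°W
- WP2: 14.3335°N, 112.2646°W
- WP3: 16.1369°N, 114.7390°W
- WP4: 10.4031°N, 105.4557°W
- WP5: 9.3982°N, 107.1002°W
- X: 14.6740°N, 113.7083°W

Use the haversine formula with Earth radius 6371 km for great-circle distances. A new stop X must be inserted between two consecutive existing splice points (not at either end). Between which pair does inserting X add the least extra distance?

between WP3 and WP4

Added distance for inserting X between each consecutive pair:
WP1–WP2: 302.1 km
WP2–WP3: 23.9 km
WP3–WP4: 20.8 km
WP4–WP5: 1729.1 km
Smallest added distance is 20.8 km, inserting between WP3 and WP4.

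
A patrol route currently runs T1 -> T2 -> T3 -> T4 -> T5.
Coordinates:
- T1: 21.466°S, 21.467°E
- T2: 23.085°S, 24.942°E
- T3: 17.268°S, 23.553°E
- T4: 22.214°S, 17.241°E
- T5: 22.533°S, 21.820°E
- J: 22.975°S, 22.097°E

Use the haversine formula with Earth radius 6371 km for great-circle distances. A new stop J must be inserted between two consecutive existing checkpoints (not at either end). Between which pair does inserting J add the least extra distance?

between T1 and T2

Added distance for inserting J between each consecutive pair:
T1–T2: 71.0 km
T2–T3: 281.1 km
T3–T4: 298.8 km
T4–T5: 90.2 km
Smallest added distance is 71.0 km, inserting between T1 and T2.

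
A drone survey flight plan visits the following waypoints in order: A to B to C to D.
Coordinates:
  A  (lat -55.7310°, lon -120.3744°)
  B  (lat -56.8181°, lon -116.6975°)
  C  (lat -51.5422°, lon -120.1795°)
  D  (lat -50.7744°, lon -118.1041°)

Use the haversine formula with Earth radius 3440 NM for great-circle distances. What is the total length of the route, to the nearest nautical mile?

Leg distances:
A→B: 138.8 NM  (cumulative 138.8 NM)
B→C: 339.5 NM  (cumulative 478.3 NM)
C→D: 90.7 NM  (cumulative 569.0 NM)
Total route length ≈ 569 NM.

569 NM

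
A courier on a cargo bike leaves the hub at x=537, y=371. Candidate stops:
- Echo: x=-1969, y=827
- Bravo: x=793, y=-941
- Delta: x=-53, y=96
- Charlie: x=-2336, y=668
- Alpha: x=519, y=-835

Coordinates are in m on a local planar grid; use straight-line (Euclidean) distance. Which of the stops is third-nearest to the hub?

Distance to each, sorted:
Delta: 650.9 m
Alpha: 1206.1 m
Bravo: 1336.7 m
Echo: 2547.1 m
Charlie: 2888.3 m
The third-nearest is Bravo at 1336.7 m.

Bravo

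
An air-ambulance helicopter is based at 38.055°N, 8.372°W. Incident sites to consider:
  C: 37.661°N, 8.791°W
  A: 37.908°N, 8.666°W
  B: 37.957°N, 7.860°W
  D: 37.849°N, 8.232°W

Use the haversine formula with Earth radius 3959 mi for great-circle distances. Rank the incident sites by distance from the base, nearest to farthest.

D, A, B, C

Computing each great-circle distance from 38.055°N, 8.372°W:
D 37.849°N, 8.232°W: 16.1 mi
A 37.908°N, 8.666°W: 19.0 mi
B 37.957°N, 7.860°W: 28.7 mi
C 37.661°N, 8.791°W: 35.5 mi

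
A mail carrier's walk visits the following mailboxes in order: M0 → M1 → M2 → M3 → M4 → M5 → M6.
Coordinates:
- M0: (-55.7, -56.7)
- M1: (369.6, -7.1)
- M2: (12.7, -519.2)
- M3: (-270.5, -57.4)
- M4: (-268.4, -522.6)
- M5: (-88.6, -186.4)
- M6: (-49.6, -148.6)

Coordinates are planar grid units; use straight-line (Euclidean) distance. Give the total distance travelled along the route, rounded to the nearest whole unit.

2495

Leg distances:
M0→M1: 428.2  (cumulative 428.2)
M1→M2: 624.2  (cumulative 1052.4)
M2→M3: 541.7  (cumulative 1594.1)
M3→M4: 465.2  (cumulative 2059.3)
M4→M5: 381.3  (cumulative 2440.6)
M5→M6: 54.3  (cumulative 2494.9)
Total route length ≈ 2495.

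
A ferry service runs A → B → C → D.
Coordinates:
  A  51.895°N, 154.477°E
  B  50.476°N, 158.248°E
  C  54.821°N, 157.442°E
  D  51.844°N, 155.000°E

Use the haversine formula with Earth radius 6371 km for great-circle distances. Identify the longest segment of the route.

B–C

Leg distances:
A→B: 306.5 km
B→C: 486.2 km
C→D: 368.6 km
The longest leg is B–C at 486.2 km.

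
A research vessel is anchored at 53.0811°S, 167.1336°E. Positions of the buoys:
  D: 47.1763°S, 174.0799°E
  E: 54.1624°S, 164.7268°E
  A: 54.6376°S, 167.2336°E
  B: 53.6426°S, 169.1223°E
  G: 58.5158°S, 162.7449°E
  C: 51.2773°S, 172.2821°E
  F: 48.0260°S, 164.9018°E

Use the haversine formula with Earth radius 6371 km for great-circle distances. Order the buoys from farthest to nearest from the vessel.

Computing each great-circle distance from 53.0811°S, 167.1336°E:
D 47.1763°S, 174.0799°E: 821.6 km
G 58.5158°S, 162.7449°E: 663.3 km
F 48.0260°S, 164.9018°E: 583.7 km
C 51.2773°S, 172.2821°E: 404.2 km
E 54.1624°S, 164.7268°E: 199.1 km
A 54.6376°S, 167.2336°E: 173.2 km
B 53.6426°S, 169.1223°E: 146.0 km

D, G, F, C, E, A, B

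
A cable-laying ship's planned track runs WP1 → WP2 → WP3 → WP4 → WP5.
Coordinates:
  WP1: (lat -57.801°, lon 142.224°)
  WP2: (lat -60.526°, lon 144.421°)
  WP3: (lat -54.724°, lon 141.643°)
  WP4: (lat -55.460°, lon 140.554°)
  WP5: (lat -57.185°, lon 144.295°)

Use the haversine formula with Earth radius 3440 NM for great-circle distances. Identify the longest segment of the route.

WP2–WP3

Leg distances:
WP1→WP2: 177.0 NM
WP2→WP3: 359.5 NM
WP3→WP4: 57.9 NM
WP4→WP5: 161.9 NM
The longest leg is WP2–WP3 at 359.5 NM.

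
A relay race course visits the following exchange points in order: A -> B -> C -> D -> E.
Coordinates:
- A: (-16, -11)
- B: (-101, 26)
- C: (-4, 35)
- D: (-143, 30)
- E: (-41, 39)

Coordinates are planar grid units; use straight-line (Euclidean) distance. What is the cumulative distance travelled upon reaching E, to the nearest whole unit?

Leg distances:
A→B: 92.7  (cumulative 92.7)
B→C: 97.4  (cumulative 190.1)
C→D: 139.1  (cumulative 329.2)
D→E: 102.4  (cumulative 431.6)
Cumulative distance at E ≈ 432.

432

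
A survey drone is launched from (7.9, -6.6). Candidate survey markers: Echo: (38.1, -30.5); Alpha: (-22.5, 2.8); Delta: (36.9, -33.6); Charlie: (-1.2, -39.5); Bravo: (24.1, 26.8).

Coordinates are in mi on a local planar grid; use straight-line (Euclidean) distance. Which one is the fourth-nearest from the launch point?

Distances from the launch point ((7.9, -6.6)):
Alpha: 31.8 mi
Charlie: 34.1 mi
Bravo: 37.1 mi
Echo: 38.5 mi
Delta: 39.6 mi
The fourth-nearest is Echo at 38.5 mi.

Echo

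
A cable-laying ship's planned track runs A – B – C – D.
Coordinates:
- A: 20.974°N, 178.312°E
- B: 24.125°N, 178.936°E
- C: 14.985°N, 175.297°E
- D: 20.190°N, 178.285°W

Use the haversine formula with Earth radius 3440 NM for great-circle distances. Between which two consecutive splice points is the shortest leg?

Leg distances:
A→B: 192.3 NM
B→C: 586.0 NM
C→D: 482.1 NM
The shortest leg is A–B at 192.3 NM.

A–B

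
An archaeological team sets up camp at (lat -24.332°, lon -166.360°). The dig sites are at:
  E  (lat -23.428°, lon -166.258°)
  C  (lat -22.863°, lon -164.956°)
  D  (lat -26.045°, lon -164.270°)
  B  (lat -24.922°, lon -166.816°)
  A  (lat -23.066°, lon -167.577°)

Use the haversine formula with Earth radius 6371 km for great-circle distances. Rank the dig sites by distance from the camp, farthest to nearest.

Distances from the camp:
D (lat -26.045°, lon -164.270°): 283.7 km
C (lat -22.863°, lon -164.956°): 217.1 km
A (lat -23.066°, lon -167.577°): 187.5 km
E (lat -23.428°, lon -166.258°): 101.1 km
B (lat -24.922°, lon -166.816°): 80.2 km

D, C, A, E, B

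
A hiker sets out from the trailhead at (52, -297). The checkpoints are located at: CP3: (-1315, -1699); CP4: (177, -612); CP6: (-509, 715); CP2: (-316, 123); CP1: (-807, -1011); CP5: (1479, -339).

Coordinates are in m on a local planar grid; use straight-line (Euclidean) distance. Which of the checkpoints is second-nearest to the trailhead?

CP2

Distance to each, sorted:
CP4: 338.9 m
CP2: 558.4 m
CP1: 1117.0 m
CP6: 1157.1 m
CP5: 1427.6 m
CP3: 1958.1 m
The second-nearest is CP2 at 558.4 m.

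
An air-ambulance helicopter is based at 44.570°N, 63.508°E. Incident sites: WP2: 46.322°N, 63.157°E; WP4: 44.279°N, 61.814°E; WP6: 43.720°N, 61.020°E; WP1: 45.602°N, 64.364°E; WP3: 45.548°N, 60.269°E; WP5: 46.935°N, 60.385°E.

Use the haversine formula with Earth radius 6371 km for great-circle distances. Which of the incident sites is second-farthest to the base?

WP3

Distance to each, sorted:
WP5: 357.5 km
WP3: 276.7 km
WP6: 219.9 km
WP2: 196.7 km
WP4: 138.4 km
WP1: 133.0 km
The second-farthest is WP3 at 276.7 km.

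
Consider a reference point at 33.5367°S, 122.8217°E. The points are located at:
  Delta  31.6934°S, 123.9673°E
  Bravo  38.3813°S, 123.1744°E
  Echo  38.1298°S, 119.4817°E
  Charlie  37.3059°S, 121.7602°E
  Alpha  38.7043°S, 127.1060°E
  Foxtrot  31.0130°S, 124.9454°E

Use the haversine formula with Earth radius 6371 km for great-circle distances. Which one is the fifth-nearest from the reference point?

Distance to each, sorted:
Delta: 231.3 km
Foxtrot: 344.4 km
Charlie: 430.0 km
Bravo: 539.6 km
Echo: 592.8 km
Alpha: 691.4 km
The fifth-nearest is Echo at 592.8 km.

Echo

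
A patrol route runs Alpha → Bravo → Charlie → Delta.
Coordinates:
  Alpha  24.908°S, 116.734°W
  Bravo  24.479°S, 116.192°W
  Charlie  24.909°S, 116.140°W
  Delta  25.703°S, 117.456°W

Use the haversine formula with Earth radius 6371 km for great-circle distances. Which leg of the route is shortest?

Bravo–Charlie

Leg distances:
Alpha→Bravo: 72.6 km
Bravo→Charlie: 48.1 km
Charlie→Delta: 159.0 km
The shortest leg is Bravo–Charlie at 48.1 km.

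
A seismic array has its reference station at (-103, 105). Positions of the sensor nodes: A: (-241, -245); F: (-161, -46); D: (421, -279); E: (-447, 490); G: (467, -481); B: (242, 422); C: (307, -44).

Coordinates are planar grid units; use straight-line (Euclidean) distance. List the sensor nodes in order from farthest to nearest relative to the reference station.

G, D, E, B, C, A, F

Distance from the reference station at (-103, 105) to each:
G (467, -481): 817.5
D (421, -279): 649.6
E (-447, 490): 516.3
B (242, 422): 468.5
C (307, -44): 436.2
A (-241, -245): 376.2
F (-161, -46): 161.8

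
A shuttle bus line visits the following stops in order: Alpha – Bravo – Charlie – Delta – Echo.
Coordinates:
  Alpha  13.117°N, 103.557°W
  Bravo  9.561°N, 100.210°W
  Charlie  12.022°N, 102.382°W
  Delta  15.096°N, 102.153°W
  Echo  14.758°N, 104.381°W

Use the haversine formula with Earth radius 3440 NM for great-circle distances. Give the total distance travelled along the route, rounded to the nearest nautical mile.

802 NM

Leg distances:
Alpha→Bravo: 290.5 NM  (cumulative 290.5 NM)
Bravo→Charlie: 195.5 NM  (cumulative 486.0 NM)
Charlie→Delta: 185.0 NM  (cumulative 671.1 NM)
Delta→Echo: 130.8 NM  (cumulative 801.9 NM)
Total route length ≈ 802 NM.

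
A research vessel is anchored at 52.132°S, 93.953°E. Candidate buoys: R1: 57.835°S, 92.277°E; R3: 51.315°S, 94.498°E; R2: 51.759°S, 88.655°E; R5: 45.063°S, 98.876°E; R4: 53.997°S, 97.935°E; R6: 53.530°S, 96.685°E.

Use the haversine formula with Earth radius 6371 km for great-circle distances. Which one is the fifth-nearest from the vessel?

Distance to each, sorted:
R3: 98.3 km
R6: 240.5 km
R4: 337.3 km
R2: 365.4 km
R1: 643.0 km
R5: 864.9 km
The fifth-nearest is R1 at 643.0 km.

R1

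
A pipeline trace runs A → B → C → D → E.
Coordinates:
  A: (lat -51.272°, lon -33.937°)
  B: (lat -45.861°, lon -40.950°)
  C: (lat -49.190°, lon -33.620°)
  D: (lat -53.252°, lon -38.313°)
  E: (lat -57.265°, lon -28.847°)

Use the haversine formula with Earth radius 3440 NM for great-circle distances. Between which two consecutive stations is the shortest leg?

C–D

Leg distances:
A→B: 427.6 NM
B→C: 357.9 NM
C→D: 300.9 NM
D→E: 403.1 NM
The shortest leg is C–D at 300.9 NM.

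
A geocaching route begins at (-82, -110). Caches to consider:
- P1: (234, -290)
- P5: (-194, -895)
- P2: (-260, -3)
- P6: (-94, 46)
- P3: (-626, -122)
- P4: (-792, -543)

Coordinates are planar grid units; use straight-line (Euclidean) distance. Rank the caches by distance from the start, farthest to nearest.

Computing each straight-line distance from (-82, -110):
P4 (-792, -543): 831.6
P5 (-194, -895): 792.9
P3 (-626, -122): 544.1
P1 (234, -290): 363.7
P2 (-260, -3): 207.7
P6 (-94, 46): 156.5

P4, P5, P3, P1, P2, P6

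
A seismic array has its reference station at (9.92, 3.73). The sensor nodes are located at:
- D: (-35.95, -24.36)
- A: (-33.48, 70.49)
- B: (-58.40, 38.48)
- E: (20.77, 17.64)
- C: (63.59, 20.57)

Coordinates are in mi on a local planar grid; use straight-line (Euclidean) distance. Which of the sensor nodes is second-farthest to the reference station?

B

Distances from the reference station ((9.92, 3.73)):
A: 79.6 mi
B: 76.6 mi
C: 56.2 mi
D: 53.8 mi
E: 17.6 mi
The second-farthest is B at 76.6 mi.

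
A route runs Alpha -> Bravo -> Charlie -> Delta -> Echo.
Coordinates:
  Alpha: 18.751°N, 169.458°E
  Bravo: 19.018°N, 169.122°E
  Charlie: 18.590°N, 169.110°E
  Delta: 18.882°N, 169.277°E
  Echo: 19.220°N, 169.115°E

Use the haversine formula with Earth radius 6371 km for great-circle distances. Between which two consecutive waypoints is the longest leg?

Bravo–Charlie

Leg distances:
Alpha→Bravo: 46.2 km
Bravo→Charlie: 47.6 km
Charlie→Delta: 36.9 km
Delta→Echo: 41.3 km
The longest leg is Bravo–Charlie at 47.6 km.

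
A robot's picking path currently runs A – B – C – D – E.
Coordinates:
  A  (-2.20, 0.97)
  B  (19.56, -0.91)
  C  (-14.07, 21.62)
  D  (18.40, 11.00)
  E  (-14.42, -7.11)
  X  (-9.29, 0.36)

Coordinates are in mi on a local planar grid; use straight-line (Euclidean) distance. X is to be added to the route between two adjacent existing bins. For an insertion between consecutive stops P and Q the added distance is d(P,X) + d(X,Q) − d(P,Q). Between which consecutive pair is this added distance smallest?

Added distance for inserting X between each consecutive pair:
A–B: 14.2 mi
B–C: 10.2 mi
C–D: 17.3 mi
D–E: 1.2 mi
Smallest added distance is 1.2 mi, inserting between D and E.

between D and E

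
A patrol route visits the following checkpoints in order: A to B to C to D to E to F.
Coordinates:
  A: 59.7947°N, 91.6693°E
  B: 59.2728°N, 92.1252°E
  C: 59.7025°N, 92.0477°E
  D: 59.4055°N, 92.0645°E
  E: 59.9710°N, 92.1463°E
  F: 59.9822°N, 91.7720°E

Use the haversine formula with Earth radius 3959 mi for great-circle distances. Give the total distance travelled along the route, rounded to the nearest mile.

142 mi

Leg distances:
A→B: 39.4 mi  (cumulative 39.4 mi)
B→C: 29.8 mi  (cumulative 69.3 mi)
C→D: 20.5 mi  (cumulative 89.8 mi)
D→E: 39.2 mi  (cumulative 129.0 mi)
E→F: 13.0 mi  (cumulative 141.9 mi)
Total route length ≈ 142 mi.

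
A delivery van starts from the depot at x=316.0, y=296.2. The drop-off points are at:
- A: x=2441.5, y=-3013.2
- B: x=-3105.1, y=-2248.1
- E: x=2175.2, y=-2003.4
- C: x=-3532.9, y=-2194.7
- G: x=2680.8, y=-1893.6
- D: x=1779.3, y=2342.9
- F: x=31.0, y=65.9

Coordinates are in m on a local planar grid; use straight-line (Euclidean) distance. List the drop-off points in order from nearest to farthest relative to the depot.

Distance from the depot at x=316.0, y=296.2 to each:
F x=31.0, y=65.9: 366.4 m
D x=1779.3, y=2342.9: 2516.0 m
E x=2175.2, y=-2003.4: 2957.2 m
G x=2680.8, y=-1893.6: 3223.0 m
A x=2441.5, y=-3013.2: 3933.2 m
B x=-3105.1, y=-2248.1: 4263.5 m
C x=-3532.9, y=-2194.7: 4584.6 m

F, D, E, G, A, B, C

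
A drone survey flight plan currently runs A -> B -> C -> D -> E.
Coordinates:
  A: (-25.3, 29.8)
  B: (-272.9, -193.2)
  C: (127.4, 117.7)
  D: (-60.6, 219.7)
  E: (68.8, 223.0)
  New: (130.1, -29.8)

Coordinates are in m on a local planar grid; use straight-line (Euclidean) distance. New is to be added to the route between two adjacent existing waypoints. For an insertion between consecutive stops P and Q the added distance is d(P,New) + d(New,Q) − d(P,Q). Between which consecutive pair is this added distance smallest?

between B and C

Added distance for inserting New between each consecutive pair:
A–B: 268.1 m
B–C: 75.5 m
C–D: 247.7 m
D–E: 444.7 m
Smallest added distance is 75.5 m, inserting between B and C.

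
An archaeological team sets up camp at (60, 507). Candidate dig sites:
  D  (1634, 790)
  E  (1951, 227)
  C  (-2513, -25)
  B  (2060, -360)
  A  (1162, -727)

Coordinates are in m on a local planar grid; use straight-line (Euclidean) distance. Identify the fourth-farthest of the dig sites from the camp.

Distance to each, sorted:
C: 2627.4 m
B: 2179.8 m
E: 1911.6 m
A: 1654.4 m
D: 1599.2 m
The fourth-farthest is A at 1654.4 m.

A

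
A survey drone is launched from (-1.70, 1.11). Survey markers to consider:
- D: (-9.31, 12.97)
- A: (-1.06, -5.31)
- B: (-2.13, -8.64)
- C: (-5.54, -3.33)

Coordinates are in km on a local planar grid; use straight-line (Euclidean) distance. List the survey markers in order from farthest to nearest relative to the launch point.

Computing each straight-line distance from (-1.70, 1.11):
D (-9.31, 12.97): 14.1 km
B (-2.13, -8.64): 9.8 km
A (-1.06, -5.31): 6.5 km
C (-5.54, -3.33): 5.9 km

D, B, A, C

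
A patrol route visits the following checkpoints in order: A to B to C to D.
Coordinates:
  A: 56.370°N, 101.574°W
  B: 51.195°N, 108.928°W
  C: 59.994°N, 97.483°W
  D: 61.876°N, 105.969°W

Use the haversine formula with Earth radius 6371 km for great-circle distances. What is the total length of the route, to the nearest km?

2465 km

Leg distances:
A→B: 750.5 km  (cumulative 750.5 km)
B→C: 1210.7 km  (cumulative 1961.2 km)
C→D: 503.4 km  (cumulative 2464.6 km)
Total route length ≈ 2465 km.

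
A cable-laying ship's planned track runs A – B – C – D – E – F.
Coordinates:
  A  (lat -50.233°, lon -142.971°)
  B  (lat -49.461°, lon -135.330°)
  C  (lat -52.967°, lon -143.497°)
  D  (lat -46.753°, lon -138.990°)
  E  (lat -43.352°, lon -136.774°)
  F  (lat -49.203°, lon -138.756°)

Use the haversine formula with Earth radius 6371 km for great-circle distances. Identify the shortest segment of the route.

D–E

Leg distances:
A→B: 554.3 km
B→C: 689.0 km
C→D: 762.4 km
D→E: 416.3 km
E→F: 668.1 km
The shortest leg is D–E at 416.3 km.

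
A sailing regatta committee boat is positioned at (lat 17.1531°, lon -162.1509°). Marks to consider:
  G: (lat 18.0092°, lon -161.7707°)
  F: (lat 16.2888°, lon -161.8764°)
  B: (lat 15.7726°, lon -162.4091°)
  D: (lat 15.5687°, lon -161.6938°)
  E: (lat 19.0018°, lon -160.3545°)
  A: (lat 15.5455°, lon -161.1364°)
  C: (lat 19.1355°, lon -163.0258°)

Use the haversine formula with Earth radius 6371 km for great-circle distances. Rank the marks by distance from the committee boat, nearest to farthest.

Distance from the committee boat at (lat 17.1531°, lon -162.1509°) to each:
F (lat 16.2888°, lon -161.8764°): 100.5 km
G (lat 18.0092°, lon -161.7707°): 103.4 km
B (lat 15.7726°, lon -162.4091°): 156.0 km
D (lat 15.5687°, lon -161.6938°): 182.8 km
A (lat 15.5455°, lon -161.1364°): 209.0 km
C (lat 19.1355°, lon -163.0258°): 239.0 km
E (lat 19.0018°, lon -160.3545°): 279.8 km

F, G, B, D, A, C, E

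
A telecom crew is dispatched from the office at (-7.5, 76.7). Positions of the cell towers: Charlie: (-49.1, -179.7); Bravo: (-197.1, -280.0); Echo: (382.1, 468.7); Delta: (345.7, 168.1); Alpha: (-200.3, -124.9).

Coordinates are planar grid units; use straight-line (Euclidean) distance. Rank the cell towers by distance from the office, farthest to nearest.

Distances from the office:
Echo (382.1, 468.7): 552.7
Bravo (-197.1, -280.0): 404.0
Delta (345.7, 168.1): 364.8
Alpha (-200.3, -124.9): 279.0
Charlie (-49.1, -179.7): 259.8

Echo, Bravo, Delta, Alpha, Charlie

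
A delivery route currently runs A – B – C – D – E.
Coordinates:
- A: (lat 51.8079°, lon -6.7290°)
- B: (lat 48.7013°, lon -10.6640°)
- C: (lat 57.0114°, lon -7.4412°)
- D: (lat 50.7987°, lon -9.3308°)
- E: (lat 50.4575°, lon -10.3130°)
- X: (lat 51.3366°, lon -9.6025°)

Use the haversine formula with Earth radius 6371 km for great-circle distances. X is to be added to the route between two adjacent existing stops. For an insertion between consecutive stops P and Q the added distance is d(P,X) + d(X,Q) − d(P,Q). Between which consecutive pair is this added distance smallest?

Added distance for inserting X between each consecutive pair:
A–B: 63.7 km
B–C: 0.3 km
C–D: 7.4 km
D–E: 93.5 km
Smallest added distance is 0.3 km, inserting between B and C.

between B and C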